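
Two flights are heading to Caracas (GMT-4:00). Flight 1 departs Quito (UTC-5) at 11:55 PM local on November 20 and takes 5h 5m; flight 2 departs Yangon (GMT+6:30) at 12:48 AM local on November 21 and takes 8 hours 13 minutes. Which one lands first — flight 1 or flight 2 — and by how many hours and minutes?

Flight 1 in UTC: 11:55 PM + 5:00 = 4:55 AM on Nov 21.
+5 hours 5 minutes → arrive 10:00 AM UTC on Nov 21.
Flight 2 in UTC: 12:48 AM − 6:30 = 6:18 PM on Nov 20.
+8 hours 13 minutes → arrive 2:31 AM UTC on Nov 21.
Flight 2 lands earlier by 7 hours 29 minutes.

the second, by 7 hours 29 minutes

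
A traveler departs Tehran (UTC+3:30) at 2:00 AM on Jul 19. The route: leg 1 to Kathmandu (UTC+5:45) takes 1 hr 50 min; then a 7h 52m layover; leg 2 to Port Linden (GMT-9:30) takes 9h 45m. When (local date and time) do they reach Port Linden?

8:27 AM on July 19

Convert departure to UTC: 2:00 AM − 3:30 = 10:30 PM UTC on Jul 18.
Add 1 hour and 50 minutes leg 1 → 12:20 AM UTC (Jul 19).
Add 7 hours and 52 minutes layover in Kathmandu → 8:12 AM UTC.
Add 9 hours 45 minutes leg 2 → 5:57 PM UTC.
Port Linden is UTC−9:30, so local arrival = 5:57 PM − 9:30 = 8:27 AM on Jul 19.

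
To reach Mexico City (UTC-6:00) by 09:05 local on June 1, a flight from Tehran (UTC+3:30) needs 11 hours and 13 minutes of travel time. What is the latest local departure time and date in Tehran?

07:22 on June 1

Target arrival in UTC: 09:05 + 6:00 = 15:05 on Jun 1.
Subtract 11 hours 13 minutes → departure 03:52 UTC on Jun 1.
Tehran is UTC+3:30: 03:52 + 3:30 = 07:22 on Jun 1.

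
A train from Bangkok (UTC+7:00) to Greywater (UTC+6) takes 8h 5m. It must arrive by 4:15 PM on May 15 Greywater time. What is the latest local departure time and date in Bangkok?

9:10 AM on May 15

Target arrival in UTC: 4:15 PM − 6:00 = 10:15 AM on May 15.
Subtract 8 hours and 5 minutes → departure 2:10 AM UTC on May 15.
Bangkok is UTC+7:00: 2:10 AM + 7:00 = 9:10 AM on May 15.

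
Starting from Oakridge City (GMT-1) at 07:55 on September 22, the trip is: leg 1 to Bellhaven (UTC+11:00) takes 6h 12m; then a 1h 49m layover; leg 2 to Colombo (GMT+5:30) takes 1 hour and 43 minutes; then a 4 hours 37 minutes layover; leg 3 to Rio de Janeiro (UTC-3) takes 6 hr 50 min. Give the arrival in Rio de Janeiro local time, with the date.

Convert departure to UTC: 07:55 + 1:00 = 08:55 UTC on Sep 22.
Add 6 hours and 12 minutes leg 1 → 15:07 UTC.
Add 1 hour and 49 minutes layover in Bellhaven → 16:56 UTC.
Add 1 hour 43 minutes leg 2 → 18:39 UTC.
Add 4 hours and 37 minutes layover in Colombo → 23:16 UTC.
Add 6 hours and 50 minutes leg 3 → 06:06 UTC (Sep 23).
Rio de Janeiro is UTC−3:00, so local arrival = 06:06 − 3:00 = 03:06 on Sep 23.

03:06 on Sep 23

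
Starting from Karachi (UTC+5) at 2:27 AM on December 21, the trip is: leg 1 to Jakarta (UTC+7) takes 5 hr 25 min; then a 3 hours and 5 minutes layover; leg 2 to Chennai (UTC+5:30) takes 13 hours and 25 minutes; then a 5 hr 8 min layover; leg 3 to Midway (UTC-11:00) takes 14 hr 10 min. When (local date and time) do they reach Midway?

Convert departure to UTC: 2:27 AM − 5:00 = 9:27 PM UTC on Dec 20.
Add 5 hours 25 minutes leg 1 → 2:52 AM UTC (Dec 21).
Add 3 hours and 5 minutes layover in Jakarta → 5:57 AM UTC.
Add 13 hours and 25 minutes leg 2 → 7:22 PM UTC.
Add 5 hours 8 minutes layover in Chennai → 12:30 AM UTC (Dec 22).
Add 14 hours and 10 minutes leg 3 → 2:40 PM UTC.
Midway is UTC−11:00, so local arrival = 2:40 PM − 11:00 = 3:40 AM on Dec 22.

3:40 AM on December 22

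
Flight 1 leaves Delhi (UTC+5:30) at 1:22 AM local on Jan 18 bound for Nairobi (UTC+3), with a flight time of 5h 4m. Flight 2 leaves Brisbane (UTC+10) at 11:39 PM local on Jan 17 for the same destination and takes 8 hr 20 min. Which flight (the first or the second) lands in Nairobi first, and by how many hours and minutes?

the second, by 2 hours 57 minutes

Flight 1 in UTC: 1:22 AM − 5:30 = 7:52 PM on Jan 17.
+5 hours and 4 minutes → arrive 12:56 AM UTC on Jan 18.
Flight 2 in UTC: 11:39 PM − 10:00 = 1:39 PM on Jan 17.
+8 hours and 20 minutes → arrive 9:59 PM UTC on Jan 17.
Flight 2 lands earlier by 2 hours 57 minutes.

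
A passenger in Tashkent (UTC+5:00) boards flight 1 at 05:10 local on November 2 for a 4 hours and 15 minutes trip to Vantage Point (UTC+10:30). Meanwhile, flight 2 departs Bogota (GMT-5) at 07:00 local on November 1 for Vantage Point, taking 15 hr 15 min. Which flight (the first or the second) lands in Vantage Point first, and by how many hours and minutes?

Flight 1 in UTC: 05:10 − 5:00 = 00:10 on Nov 2.
+4 hours 15 minutes → arrive 04:25 UTC on Nov 2.
Flight 2 in UTC: 07:00 + 5:00 = 12:00 on Nov 1.
+15 hours and 15 minutes → arrive 03:15 UTC on Nov 2.
Flight 2 lands earlier by 1 hour 10 minutes.

the second, by 1 hour 10 minutes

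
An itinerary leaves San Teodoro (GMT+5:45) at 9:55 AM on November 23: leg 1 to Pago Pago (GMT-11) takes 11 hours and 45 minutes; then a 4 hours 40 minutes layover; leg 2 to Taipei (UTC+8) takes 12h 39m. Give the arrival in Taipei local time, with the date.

Convert departure to UTC: 9:55 AM − 5:45 = 4:10 AM UTC on Nov 23.
Add 11 hours and 45 minutes leg 1 → 3:55 PM UTC.
Add 4 hours and 40 minutes layover in Pago Pago → 8:35 PM UTC.
Add 12 hours and 39 minutes leg 2 → 9:14 AM UTC (Nov 24).
Taipei is UTC+8:00, so local arrival = 9:14 AM + 8:00 = 5:14 PM on Nov 24.

5:14 PM on Nov 24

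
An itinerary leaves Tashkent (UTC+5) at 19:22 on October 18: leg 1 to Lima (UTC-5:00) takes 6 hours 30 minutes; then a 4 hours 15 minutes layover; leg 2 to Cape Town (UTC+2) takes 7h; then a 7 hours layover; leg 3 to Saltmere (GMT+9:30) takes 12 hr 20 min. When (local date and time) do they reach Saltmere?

12:57 on October 20

Convert departure to UTC: 19:22 − 5:00 = 14:22 UTC on Oct 18.
Add 6 hours 30 minutes leg 1 → 20:52 UTC.
Add 4 hours and 15 minutes layover in Lima → 01:07 UTC (Oct 19).
Add 7 hours leg 2 → 08:07 UTC.
Add 7 hours layover in Cape Town → 15:07 UTC.
Add 12 hours and 20 minutes leg 3 → 03:27 UTC (Oct 20).
Saltmere is UTC+9:30, so local arrival = 03:27 + 9:30 = 12:57 on Oct 20.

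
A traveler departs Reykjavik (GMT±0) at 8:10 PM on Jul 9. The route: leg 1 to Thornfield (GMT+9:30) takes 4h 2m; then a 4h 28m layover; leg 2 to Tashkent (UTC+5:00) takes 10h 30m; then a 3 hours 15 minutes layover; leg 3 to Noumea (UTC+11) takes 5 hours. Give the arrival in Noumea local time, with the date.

Reykjavik is at UTC+0, so departure is already 8:10 PM UTC on Jul 9.
Add 4 hours and 2 minutes leg 1 → 12:12 AM UTC (Jul 10).
Add 4 hours 28 minutes layover in Thornfield → 4:40 AM UTC.
Add 10 hours 30 minutes leg 2 → 3:10 PM UTC.
Add 3 hours and 15 minutes layover in Tashkent → 6:25 PM UTC.
Add 5 hours leg 3 → 11:25 PM UTC.
Noumea is UTC+11:00, so local arrival = 11:25 PM + 11:00 = 10:25 AM on Jul 11.

10:25 AM on July 11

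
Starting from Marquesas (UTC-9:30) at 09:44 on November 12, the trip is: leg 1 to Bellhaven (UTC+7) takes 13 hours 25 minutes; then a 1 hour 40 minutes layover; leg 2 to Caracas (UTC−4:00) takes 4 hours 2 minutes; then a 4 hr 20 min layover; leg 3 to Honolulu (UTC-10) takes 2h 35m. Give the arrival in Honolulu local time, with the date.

Convert departure to UTC: 09:44 + 9:30 = 19:14 UTC on Nov 12.
Add 13 hours and 25 minutes leg 1 → 08:39 UTC (Nov 13).
Add 1 hour 40 minutes layover in Bellhaven → 10:19 UTC.
Add 4 hours 2 minutes leg 2 → 14:21 UTC.
Add 4 hours 20 minutes layover in Caracas → 18:41 UTC.
Add 2 hours 35 minutes leg 3 → 21:16 UTC.
Honolulu is UTC−10:00, so local arrival = 21:16 − 10:00 = 11:16 on Nov 13.

11:16 on November 13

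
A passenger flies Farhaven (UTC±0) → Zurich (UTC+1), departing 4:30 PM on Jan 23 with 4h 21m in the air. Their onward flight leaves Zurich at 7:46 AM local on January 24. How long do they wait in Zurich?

Farhaven is at UTC+0, so departure is already 4:30 PM UTC on Jan 23.
Add 4 hours 21 minutes flight time → 8:51 PM UTC.
Zurich is UTC+1:00, so local arrival = 8:51 PM + 1:00 = 9:51 PM on Jan 23.
Layover = 7:46 AM − 9:51 PM (+1 day) = 9 hours 55 minutes.

9 hours 55 minutes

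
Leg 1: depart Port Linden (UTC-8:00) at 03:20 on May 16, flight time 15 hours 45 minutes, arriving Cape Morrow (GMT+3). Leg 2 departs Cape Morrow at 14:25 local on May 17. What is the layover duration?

Convert departure to UTC: 03:20 + 8:00 = 11:20 UTC on May 16.
Add 15 hours and 45 minutes flight time → 03:05 UTC (May 17).
Cape Morrow is UTC+3:00, so local arrival = 03:05 + 3:00 = 06:05 on May 17.
Layover = 14:25 − 06:05 = 8 hours 20 minutes.

8 hours 20 minutes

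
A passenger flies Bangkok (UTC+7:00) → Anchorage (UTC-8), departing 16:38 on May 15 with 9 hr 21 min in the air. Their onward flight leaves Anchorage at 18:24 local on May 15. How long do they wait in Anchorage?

7 hours 25 minutes

Convert departure to UTC: 16:38 − 7:00 = 09:38 UTC on May 15.
Add 9 hours 21 minutes flight time → 18:59 UTC.
Anchorage is UTC−8:00, so local arrival = 18:59 − 8:00 = 10:59 on May 15.
Layover = 18:24 − 10:59 = 7 hours 25 minutes.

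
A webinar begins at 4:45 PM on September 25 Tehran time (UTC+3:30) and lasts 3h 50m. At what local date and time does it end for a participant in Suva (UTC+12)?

5:05 AM on Sep 26

Convert start to UTC: 4:45 PM − 3:30 = 1:15 PM UTC on Sep 25.
Add 3 hours 50 minutes duration → 5:05 PM UTC.
Suva is UTC+12:00, so local end time = 5:05 PM + 12:00 = 5:05 AM on Sep 26.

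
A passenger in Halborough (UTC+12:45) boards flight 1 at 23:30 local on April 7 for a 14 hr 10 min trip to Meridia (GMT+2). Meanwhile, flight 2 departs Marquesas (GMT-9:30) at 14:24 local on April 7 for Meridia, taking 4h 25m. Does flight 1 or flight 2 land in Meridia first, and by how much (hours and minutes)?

the first, by 3 hours 24 minutes

Flight 1 in UTC: 23:30 − 12:45 = 10:45 on Apr 7.
+14 hours 10 minutes → arrive 00:55 UTC on Apr 8.
Flight 2 in UTC: 14:24 + 9:30 = 23:54 on Apr 7.
+4 hours 25 minutes → arrive 04:19 UTC on Apr 8.
Flight 1 lands earlier by 3 hours 24 minutes.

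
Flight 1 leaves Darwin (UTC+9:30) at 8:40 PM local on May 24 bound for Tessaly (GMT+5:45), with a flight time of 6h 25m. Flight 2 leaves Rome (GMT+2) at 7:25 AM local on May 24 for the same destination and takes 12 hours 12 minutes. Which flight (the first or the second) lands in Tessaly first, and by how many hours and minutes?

the first, by 2 minutes

Flight 1 in UTC: 8:40 PM − 9:30 = 11:10 AM on May 24.
+6 hours and 25 minutes → arrive 5:35 PM UTC on May 24.
Flight 2 in UTC: 7:25 AM − 2:00 = 5:25 AM on May 24.
+12 hours 12 minutes → arrive 5:37 PM UTC on May 24.
Flight 1 lands earlier by 2 minutes.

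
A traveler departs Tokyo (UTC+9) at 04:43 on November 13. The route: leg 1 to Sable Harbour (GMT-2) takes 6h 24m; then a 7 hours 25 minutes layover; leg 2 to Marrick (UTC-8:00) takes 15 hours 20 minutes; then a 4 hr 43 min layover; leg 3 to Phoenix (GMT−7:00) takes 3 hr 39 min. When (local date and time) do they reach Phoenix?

Convert departure to UTC: 04:43 − 9:00 = 19:43 UTC on Nov 12.
Add 6 hours and 24 minutes leg 1 → 02:07 UTC (Nov 13).
Add 7 hours and 25 minutes layover in Sable Harbour → 09:32 UTC.
Add 15 hours and 20 minutes leg 2 → 00:52 UTC (Nov 14).
Add 4 hours 43 minutes layover in Marrick → 05:35 UTC.
Add 3 hours and 39 minutes leg 3 → 09:14 UTC.
Phoenix is UTC−7:00, so local arrival = 09:14 − 7:00 = 02:14 on Nov 14.

02:14 on November 14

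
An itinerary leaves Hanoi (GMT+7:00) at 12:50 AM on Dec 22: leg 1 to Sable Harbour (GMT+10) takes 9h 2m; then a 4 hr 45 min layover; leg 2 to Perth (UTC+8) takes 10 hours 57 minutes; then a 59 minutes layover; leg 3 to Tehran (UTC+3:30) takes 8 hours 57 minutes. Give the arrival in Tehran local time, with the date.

8:00 AM on December 23

Convert departure to UTC: 12:50 AM − 7:00 = 5:50 PM UTC on Dec 21.
Add 9 hours and 2 minutes leg 1 → 2:52 AM UTC (Dec 22).
Add 4 hours and 45 minutes layover in Sable Harbour → 7:37 AM UTC.
Add 10 hours 57 minutes leg 2 → 6:34 PM UTC.
Add 59 minutes layover in Perth → 7:33 PM UTC.
Add 8 hours 57 minutes leg 3 → 4:30 AM UTC (Dec 23).
Tehran is UTC+3:30, so local arrival = 4:30 AM + 3:30 = 8:00 AM on Dec 23.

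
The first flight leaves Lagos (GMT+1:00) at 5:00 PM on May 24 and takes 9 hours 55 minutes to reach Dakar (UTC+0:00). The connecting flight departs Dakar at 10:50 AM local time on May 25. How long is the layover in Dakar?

8 hours 55 minutes

Convert departure to UTC: 5:00 PM − 1:00 = 4:00 PM UTC on May 24.
Add 9 hours 55 minutes flight time → 1:55 AM UTC (May 25).
Dakar is UTC+0, so local arrival is the same: 1:55 AM on May 25.
Layover = 10:50 AM − 1:55 AM = 8 hours 55 minutes.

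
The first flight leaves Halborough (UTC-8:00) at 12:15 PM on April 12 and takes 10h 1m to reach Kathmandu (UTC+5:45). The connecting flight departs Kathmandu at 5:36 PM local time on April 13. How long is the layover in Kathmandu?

Convert departure to UTC: 12:15 PM + 8:00 = 8:15 PM UTC on Apr 12.
Add 10 hours 1 minute flight time → 6:16 AM UTC (Apr 13).
Kathmandu is UTC+5:45, so local arrival = 6:16 AM + 5:45 = 12:01 PM on Apr 13.
Layover = 5:36 PM − 12:01 PM = 5 hours 35 minutes.

5 hours 35 minutes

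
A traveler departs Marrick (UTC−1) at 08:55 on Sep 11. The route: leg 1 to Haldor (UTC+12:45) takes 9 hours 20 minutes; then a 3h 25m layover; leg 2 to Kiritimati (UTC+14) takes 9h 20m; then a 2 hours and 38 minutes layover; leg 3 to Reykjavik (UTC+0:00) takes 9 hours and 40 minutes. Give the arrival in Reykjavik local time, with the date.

20:18 on September 12

Convert departure to UTC: 08:55 + 1:00 = 09:55 UTC on Sep 11.
Add 9 hours and 20 minutes leg 1 → 19:15 UTC.
Add 3 hours and 25 minutes layover in Haldor → 22:40 UTC.
Add 9 hours 20 minutes leg 2 → 08:00 UTC (Sep 12).
Add 2 hours 38 minutes layover in Kiritimati → 10:38 UTC.
Add 9 hours 40 minutes leg 3 → 20:18 UTC.
Reykjavik is UTC+0, so local arrival is the same: 20:18 on Sep 12.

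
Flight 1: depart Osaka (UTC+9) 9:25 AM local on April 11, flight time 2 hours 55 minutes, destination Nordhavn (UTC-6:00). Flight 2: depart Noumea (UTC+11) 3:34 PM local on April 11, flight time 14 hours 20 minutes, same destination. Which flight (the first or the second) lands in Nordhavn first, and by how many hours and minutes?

the first, by 15 hours 34 minutes

Flight 1 in UTC: 9:25 AM − 9:00 = 12:25 AM on Apr 11.
+2 hours 55 minutes → arrive 3:20 AM UTC on Apr 11.
Flight 2 in UTC: 3:34 PM − 11:00 = 4:34 AM on Apr 11.
+14 hours and 20 minutes → arrive 6:54 PM UTC on Apr 11.
Flight 1 lands earlier by 15 hours 34 minutes.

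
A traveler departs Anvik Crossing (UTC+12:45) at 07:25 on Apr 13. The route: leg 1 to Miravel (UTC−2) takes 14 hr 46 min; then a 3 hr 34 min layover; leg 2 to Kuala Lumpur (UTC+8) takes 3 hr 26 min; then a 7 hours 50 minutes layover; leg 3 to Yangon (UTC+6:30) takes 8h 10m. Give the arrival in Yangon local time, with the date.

14:56 on April 14

Convert departure to UTC: 07:25 − 12:45 = 18:40 UTC on Apr 12.
Add 14 hours 46 minutes leg 1 → 09:26 UTC (Apr 13).
Add 3 hours and 34 minutes layover in Miravel → 13:00 UTC.
Add 3 hours and 26 minutes leg 2 → 16:26 UTC.
Add 7 hours 50 minutes layover in Kuala Lumpur → 00:16 UTC (Apr 14).
Add 8 hours and 10 minutes leg 3 → 08:26 UTC.
Yangon is UTC+6:30, so local arrival = 08:26 + 6:30 = 14:56 on Apr 14.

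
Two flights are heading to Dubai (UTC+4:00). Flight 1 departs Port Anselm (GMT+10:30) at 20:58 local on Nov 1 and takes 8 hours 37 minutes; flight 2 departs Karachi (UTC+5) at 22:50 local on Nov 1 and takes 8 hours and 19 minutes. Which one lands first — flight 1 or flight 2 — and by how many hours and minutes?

the first, by 7 hours 4 minutes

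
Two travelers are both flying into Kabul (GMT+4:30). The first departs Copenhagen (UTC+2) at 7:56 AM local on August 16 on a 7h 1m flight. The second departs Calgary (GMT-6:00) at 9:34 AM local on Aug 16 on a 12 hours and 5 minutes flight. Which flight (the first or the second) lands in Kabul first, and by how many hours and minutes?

Flight 1 in UTC: 7:56 AM − 2:00 = 5:56 AM on Aug 16.
+7 hours and 1 minute → arrive 12:57 PM UTC on Aug 16.
Flight 2 in UTC: 9:34 AM + 6:00 = 3:34 PM on Aug 16.
+12 hours and 5 minutes → arrive 3:39 AM UTC on Aug 17.
Flight 1 lands earlier by 14 hours 42 minutes.

the first, by 14 hours 42 minutes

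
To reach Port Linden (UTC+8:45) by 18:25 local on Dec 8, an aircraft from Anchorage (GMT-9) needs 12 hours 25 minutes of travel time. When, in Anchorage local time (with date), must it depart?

Target arrival in UTC: 18:25 − 8:45 = 09:40 on Dec 8.
Subtract 12 hours 25 minutes → departure 21:15 UTC on Dec 7.
Anchorage is UTC−9:00: 21:15 − 9:00 = 12:15 on Dec 7.

12:15 on December 7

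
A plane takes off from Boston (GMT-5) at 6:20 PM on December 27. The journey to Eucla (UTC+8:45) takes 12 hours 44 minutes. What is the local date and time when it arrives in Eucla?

8:49 PM on Dec 28

Eucla is 13:45 ahead of Boston.
After 12 hours 44 minutes it is 7:04 AM (Dec 28) in Boston.
Shift by the zone difference: 7:04 AM + 13:45 = 8:49 PM on Dec 28 in Eucla.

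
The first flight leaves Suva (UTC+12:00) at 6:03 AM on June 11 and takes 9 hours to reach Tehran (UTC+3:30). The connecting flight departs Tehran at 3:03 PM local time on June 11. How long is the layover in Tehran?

Convert departure to UTC: 6:03 AM − 12:00 = 6:03 PM UTC on Jun 10.
Add 9 hours flight time → 3:03 AM UTC (Jun 11).
Tehran is UTC+3:30, so local arrival = 3:03 AM + 3:30 = 6:33 AM on Jun 11.
Layover = 3:03 PM − 6:33 AM = 8 hours 30 minutes.

8 hours 30 minutes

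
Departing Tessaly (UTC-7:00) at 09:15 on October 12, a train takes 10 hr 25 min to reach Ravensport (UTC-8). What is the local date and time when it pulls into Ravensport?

18:40 on October 12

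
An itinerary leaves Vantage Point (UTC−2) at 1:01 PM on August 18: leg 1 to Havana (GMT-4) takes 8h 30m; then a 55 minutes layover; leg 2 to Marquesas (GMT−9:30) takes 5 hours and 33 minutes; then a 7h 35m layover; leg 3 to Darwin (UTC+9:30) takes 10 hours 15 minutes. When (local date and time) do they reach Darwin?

Convert departure to UTC: 1:01 PM + 2:00 = 3:01 PM UTC on Aug 18.
Add 8 hours 30 minutes leg 1 → 11:31 PM UTC.
Add 55 minutes layover in Havana → 12:26 AM UTC (Aug 19).
Add 5 hours 33 minutes leg 2 → 5:59 AM UTC.
Add 7 hours 35 minutes layover in Marquesas → 1:34 PM UTC.
Add 10 hours 15 minutes leg 3 → 11:49 PM UTC.
Darwin is UTC+9:30, so local arrival = 11:49 PM + 9:30 = 9:19 AM on Aug 20.

9:19 AM on August 20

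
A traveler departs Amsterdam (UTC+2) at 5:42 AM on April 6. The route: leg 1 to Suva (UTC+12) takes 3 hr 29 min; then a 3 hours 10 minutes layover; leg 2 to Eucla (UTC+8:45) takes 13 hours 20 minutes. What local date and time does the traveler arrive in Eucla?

8:26 AM on Apr 7

Convert departure to UTC: 5:42 AM − 2:00 = 3:42 AM UTC on Apr 6.
Add 3 hours 29 minutes leg 1 → 7:11 AM UTC.
Add 3 hours and 10 minutes layover in Suva → 10:21 AM UTC.
Add 13 hours and 20 minutes leg 2 → 11:41 PM UTC.
Eucla is UTC+8:45, so local arrival = 11:41 PM + 8:45 = 8:26 AM on Apr 7.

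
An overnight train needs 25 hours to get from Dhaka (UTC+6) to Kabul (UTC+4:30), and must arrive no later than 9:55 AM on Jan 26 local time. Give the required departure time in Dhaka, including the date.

Target arrival in UTC: 9:55 AM − 4:30 = 5:25 AM on Jan 26.
Subtract 25 hours → departure 4:25 AM UTC on Jan 25.
Dhaka is UTC+6:00: 4:25 AM + 6:00 = 10:25 AM on Jan 25.

10:25 AM on Jan 25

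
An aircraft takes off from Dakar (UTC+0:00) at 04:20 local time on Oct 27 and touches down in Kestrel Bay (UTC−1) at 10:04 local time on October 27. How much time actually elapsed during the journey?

6 hours 44 minutes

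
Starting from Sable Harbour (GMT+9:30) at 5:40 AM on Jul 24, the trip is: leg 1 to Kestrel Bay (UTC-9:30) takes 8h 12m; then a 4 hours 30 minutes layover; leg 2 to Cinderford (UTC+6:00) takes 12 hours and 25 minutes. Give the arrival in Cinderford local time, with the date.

Convert departure to UTC: 5:40 AM − 9:30 = 8:10 PM UTC on Jul 23.
Add 8 hours and 12 minutes leg 1 → 4:22 AM UTC (Jul 24).
Add 4 hours and 30 minutes layover in Kestrel Bay → 8:52 AM UTC.
Add 12 hours 25 minutes leg 2 → 9:17 PM UTC.
Cinderford is UTC+6:00, so local arrival = 9:17 PM + 6:00 = 3:17 AM on Jul 25.

3:17 AM on July 25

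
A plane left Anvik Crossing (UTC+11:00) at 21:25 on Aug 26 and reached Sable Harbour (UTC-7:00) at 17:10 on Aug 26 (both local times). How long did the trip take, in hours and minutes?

13 hours 45 minutes

Sable Harbour is 18:00 behind Anvik Crossing.
Clock-face elapsed time (ignoring zones) is −4 hours 15 minutes.
Actual elapsed = −4 hours 15 minutes + 18:00 = 13 hours 45 minutes.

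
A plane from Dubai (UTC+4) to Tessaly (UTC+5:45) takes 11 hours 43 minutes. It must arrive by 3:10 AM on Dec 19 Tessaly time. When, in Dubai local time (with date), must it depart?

Target arrival in UTC: 3:10 AM − 5:45 = 9:25 PM on Dec 18.
Subtract 11 hours 43 minutes → departure 9:42 AM UTC on Dec 18.
Dubai is UTC+4:00: 9:42 AM + 4:00 = 1:42 PM on Dec 18.

1:42 PM on December 18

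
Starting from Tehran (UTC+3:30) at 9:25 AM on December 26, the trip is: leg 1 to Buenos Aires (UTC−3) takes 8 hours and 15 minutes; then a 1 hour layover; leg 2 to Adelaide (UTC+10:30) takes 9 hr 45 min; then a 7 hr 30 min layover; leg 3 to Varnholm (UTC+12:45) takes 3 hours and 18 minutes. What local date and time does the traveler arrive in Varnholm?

12:28 AM on Dec 28

Convert departure to UTC: 9:25 AM − 3:30 = 5:55 AM UTC on Dec 26.
Add 8 hours and 15 minutes leg 1 → 2:10 PM UTC.
Add 1 hour layover in Buenos Aires → 3:10 PM UTC.
Add 9 hours 45 minutes leg 2 → 12:55 AM UTC (Dec 27).
Add 7 hours 30 minutes layover in Adelaide → 8:25 AM UTC.
Add 3 hours and 18 minutes leg 3 → 11:43 AM UTC.
Varnholm is UTC+12:45, so local arrival = 11:43 AM + 12:45 = 12:28 AM on Dec 28.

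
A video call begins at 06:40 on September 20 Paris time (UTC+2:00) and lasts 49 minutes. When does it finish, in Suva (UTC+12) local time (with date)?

17:29 on September 20

Convert start to UTC: 06:40 − 2:00 = 04:40 UTC on Sep 20.
Add 49 minutes duration → 05:29 UTC.
Suva is UTC+12:00, so local end time = 05:29 + 12:00 = 17:29 on Sep 20.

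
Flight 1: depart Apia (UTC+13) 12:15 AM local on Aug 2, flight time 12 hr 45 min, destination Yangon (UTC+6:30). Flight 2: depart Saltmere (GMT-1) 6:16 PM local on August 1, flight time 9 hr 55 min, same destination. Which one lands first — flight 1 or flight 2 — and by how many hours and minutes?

Flight 1 in UTC: 12:15 AM − 13:00 = 11:15 AM on Aug 1.
+12 hours and 45 minutes → arrive 12:00 AM UTC on Aug 2.
Flight 2 in UTC: 6:16 PM + 1:00 = 7:16 PM on Aug 1.
+9 hours 55 minutes → arrive 5:11 AM UTC on Aug 2.
Flight 1 lands earlier by 5 hours 11 minutes.

the first, by 5 hours 11 minutes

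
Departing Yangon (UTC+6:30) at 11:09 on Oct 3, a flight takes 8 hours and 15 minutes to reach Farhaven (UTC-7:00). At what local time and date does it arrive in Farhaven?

05:54 on Oct 3

Farhaven is 13:30 behind Yangon.
After 8 hours 15 minutes it is 19:24 in Yangon.
Shift by the zone difference: 19:24 − 13:30 = 05:54 on Oct 3 in Farhaven.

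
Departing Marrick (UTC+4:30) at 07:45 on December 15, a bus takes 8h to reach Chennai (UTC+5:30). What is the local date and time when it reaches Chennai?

Convert departure to UTC: 07:45 − 4:30 = 03:15 UTC on Dec 15.
Add 8 hours travel time → 11:15 UTC.
Chennai is UTC+5:30, so local arrival = 11:15 + 5:30 = 16:45 on Dec 15.

16:45 on December 15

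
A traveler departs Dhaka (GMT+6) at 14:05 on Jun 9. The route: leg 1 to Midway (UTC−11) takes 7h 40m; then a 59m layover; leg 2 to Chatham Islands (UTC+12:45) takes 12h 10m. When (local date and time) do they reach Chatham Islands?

17:39 on Jun 10

Convert departure to UTC: 14:05 − 6:00 = 08:05 UTC on Jun 9.
Add 7 hours and 40 minutes leg 1 → 15:45 UTC.
Add 59 minutes layover in Midway → 16:44 UTC.
Add 12 hours 10 minutes leg 2 → 04:54 UTC (Jun 10).
Chatham Islands is UTC+12:45, so local arrival = 04:54 + 12:45 = 17:39 on Jun 10.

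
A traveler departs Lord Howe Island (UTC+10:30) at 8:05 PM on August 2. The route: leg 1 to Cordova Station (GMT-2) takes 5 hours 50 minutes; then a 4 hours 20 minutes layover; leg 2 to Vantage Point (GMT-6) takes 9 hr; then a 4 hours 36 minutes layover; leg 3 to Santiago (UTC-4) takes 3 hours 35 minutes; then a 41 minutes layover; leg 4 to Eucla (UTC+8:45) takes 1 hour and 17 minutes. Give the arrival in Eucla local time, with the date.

11:39 PM on Aug 3

Convert departure to UTC: 8:05 PM − 10:30 = 9:35 AM UTC on Aug 2.
Add 5 hours and 50 minutes leg 1 → 3:25 PM UTC.
Add 4 hours 20 minutes layover in Cordova Station → 7:45 PM UTC.
Add 9 hours leg 2 → 4:45 AM UTC (Aug 3).
Add 4 hours and 36 minutes layover in Vantage Point → 9:21 AM UTC.
Add 3 hours 35 minutes leg 3 → 12:56 PM UTC.
Add 41 minutes layover in Santiago → 1:37 PM UTC.
Add 1 hour 17 minutes leg 4 → 2:54 PM UTC.
Eucla is UTC+8:45, so local arrival = 2:54 PM + 8:45 = 11:39 PM on Aug 3.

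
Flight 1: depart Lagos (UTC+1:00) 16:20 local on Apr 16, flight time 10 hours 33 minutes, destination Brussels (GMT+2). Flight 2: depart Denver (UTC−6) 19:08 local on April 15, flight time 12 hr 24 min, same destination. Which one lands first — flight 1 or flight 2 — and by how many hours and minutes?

Flight 1 in UTC: 16:20 − 1:00 = 15:20 on Apr 16.
+10 hours and 33 minutes → arrive 01:53 UTC on Apr 17.
Flight 2 in UTC: 19:08 + 6:00 = 01:08 on Apr 16.
+12 hours and 24 minutes → arrive 13:32 UTC on Apr 16.
Flight 2 lands earlier by 12 hours 21 minutes.

the second, by 12 hours 21 minutes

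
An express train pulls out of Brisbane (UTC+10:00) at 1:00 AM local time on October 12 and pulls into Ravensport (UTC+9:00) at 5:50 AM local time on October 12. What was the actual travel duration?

Departure in UTC: 1:00 AM − 10:00 = 3:00 PM on Oct 11.
Arrival in UTC: 5:50 AM − 9:00 = 8:50 PM on Oct 11.
Elapsed = 8:50 PM − 3:00 PM = 5 hours 50 minutes.

5 hours 50 minutes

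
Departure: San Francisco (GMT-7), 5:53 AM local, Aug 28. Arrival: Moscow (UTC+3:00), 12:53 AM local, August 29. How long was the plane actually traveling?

9 hours

Departure in UTC: 5:53 AM + 7:00 = 12:53 PM on Aug 28.
Arrival in UTC: 12:53 AM − 3:00 = 9:53 PM on Aug 28.
Elapsed = 9:53 PM − 12:53 PM = 9 hours.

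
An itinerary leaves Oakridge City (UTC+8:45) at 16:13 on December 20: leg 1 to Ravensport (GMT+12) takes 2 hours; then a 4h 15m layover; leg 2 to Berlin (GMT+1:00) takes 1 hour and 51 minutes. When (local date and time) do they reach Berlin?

16:34 on December 20

Convert departure to UTC: 16:13 − 8:45 = 07:28 UTC on Dec 20.
Add 2 hours leg 1 → 09:28 UTC.
Add 4 hours 15 minutes layover in Ravensport → 13:43 UTC.
Add 1 hour 51 minutes leg 2 → 15:34 UTC.
Berlin is UTC+1:00, so local arrival = 15:34 + 1:00 = 16:34 on Dec 20.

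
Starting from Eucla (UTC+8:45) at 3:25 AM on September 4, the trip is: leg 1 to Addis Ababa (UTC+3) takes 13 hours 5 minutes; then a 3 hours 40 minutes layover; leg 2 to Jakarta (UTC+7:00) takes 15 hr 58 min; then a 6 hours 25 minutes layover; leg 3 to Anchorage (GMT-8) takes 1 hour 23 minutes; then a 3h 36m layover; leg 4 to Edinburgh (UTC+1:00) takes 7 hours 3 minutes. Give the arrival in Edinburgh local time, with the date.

Convert departure to UTC: 3:25 AM − 8:45 = 6:40 PM UTC on Sep 3.
Add 13 hours 5 minutes leg 1 → 7:45 AM UTC (Sep 4).
Add 3 hours and 40 minutes layover in Addis Ababa → 11:25 AM UTC.
Add 15 hours and 58 minutes leg 2 → 3:23 AM UTC (Sep 5).
Add 6 hours and 25 minutes layover in Jakarta → 9:48 AM UTC.
Add 1 hour 23 minutes leg 3 → 11:11 AM UTC.
Add 3 hours and 36 minutes layover in Anchorage → 2:47 PM UTC.
Add 7 hours 3 minutes leg 4 → 9:50 PM UTC.
Edinburgh is UTC+1:00, so local arrival = 9:50 PM + 1:00 = 10:50 PM on Sep 5.

10:50 PM on September 5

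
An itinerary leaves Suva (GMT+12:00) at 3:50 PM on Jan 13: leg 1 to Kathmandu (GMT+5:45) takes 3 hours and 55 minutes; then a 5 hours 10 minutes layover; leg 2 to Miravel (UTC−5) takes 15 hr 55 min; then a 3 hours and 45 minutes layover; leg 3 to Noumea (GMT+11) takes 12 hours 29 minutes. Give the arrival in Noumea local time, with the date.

Convert departure to UTC: 3:50 PM − 12:00 = 3:50 AM UTC on Jan 13.
Add 3 hours 55 minutes leg 1 → 7:45 AM UTC.
Add 5 hours 10 minutes layover in Kathmandu → 12:55 PM UTC.
Add 15 hours 55 minutes leg 2 → 4:50 AM UTC (Jan 14).
Add 3 hours 45 minutes layover in Miravel → 8:35 AM UTC.
Add 12 hours 29 minutes leg 3 → 9:04 PM UTC.
Noumea is UTC+11:00, so local arrival = 9:04 PM + 11:00 = 8:04 AM on Jan 15.

8:04 AM on Jan 15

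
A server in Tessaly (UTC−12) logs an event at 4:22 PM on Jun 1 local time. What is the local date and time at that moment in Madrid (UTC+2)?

6:22 AM on June 2

Madrid is 14:00 ahead of Tessaly.
Shift by the zone difference: 4:22 PM + 14:00 = 6:22 AM on Jun 2 in Madrid.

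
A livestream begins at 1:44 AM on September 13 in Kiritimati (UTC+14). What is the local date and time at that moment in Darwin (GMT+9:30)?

9:14 PM on September 12

In UTC: 1:44 AM − 14:00 = 11:44 AM on Sep 12.
Darwin is UTC+9:30: 11:44 AM + 9:30 = 9:14 PM on Sep 12.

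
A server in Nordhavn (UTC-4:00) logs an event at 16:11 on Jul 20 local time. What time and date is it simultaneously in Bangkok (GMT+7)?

03:11 on Jul 21

In UTC: 16:11 + 4:00 = 20:11 on Jul 20.
Bangkok is UTC+7:00: 20:11 + 7:00 = 03:11 on Jul 21.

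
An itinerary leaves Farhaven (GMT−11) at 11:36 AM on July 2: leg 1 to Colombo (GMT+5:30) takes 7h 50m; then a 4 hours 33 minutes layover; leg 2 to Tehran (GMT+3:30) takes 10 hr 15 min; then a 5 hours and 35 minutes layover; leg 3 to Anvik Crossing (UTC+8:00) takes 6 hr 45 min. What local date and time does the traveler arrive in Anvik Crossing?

5:34 PM on July 4

Convert departure to UTC: 11:36 AM + 11:00 = 10:36 PM UTC on Jul 2.
Add 7 hours 50 minutes leg 1 → 6:26 AM UTC (Jul 3).
Add 4 hours and 33 minutes layover in Colombo → 10:59 AM UTC.
Add 10 hours 15 minutes leg 2 → 9:14 PM UTC.
Add 5 hours and 35 minutes layover in Tehran → 2:49 AM UTC (Jul 4).
Add 6 hours 45 minutes leg 3 → 9:34 AM UTC.
Anvik Crossing is UTC+8:00, so local arrival = 9:34 AM + 8:00 = 5:34 PM on Jul 4.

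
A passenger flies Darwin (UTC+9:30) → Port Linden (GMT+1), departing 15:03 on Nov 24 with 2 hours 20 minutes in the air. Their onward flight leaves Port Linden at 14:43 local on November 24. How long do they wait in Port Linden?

Convert departure to UTC: 15:03 − 9:30 = 05:33 UTC on Nov 24.
Add 2 hours and 20 minutes flight time → 07:53 UTC.
Port Linden is UTC+1:00, so local arrival = 07:53 + 1:00 = 08:53 on Nov 24.
Layover = 14:43 − 08:53 = 5 hours 50 minutes.

5 hours 50 minutes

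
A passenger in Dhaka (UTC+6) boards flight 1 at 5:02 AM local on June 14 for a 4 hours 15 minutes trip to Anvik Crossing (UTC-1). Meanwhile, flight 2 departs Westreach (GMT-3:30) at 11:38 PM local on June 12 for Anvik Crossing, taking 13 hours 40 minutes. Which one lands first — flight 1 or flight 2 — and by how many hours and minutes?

the second, by 10 hours 29 minutes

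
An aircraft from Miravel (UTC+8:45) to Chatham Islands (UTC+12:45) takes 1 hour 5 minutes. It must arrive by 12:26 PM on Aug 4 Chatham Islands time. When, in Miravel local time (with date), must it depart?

Target arrival in UTC: 12:26 PM − 12:45 = 11:41 PM on Aug 3.
Subtract 1 hour and 5 minutes → departure 10:36 PM UTC on Aug 3.
Miravel is UTC+8:45: 10:36 PM + 8:45 = 7:21 AM on Aug 4.

7:21 AM on Aug 4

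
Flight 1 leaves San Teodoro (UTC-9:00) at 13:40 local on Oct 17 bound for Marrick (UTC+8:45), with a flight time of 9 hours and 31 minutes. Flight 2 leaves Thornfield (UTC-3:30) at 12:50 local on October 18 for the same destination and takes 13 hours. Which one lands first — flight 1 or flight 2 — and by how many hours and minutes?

Flight 1 in UTC: 13:40 + 9:00 = 22:40 on Oct 17.
+9 hours 31 minutes → arrive 08:11 UTC on Oct 18.
Flight 2 in UTC: 12:50 + 3:30 = 16:20 on Oct 18.
+13 hours → arrive 05:20 UTC on Oct 19.
Flight 1 lands earlier by 21 hours 9 minutes.

the first, by 21 hours 9 minutes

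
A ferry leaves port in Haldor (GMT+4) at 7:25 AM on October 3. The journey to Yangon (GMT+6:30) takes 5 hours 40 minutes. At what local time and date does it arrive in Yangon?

3:35 PM on Oct 3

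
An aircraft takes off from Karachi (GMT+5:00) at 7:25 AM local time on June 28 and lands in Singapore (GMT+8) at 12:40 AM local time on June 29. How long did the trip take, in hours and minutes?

Departure in UTC: 7:25 AM − 5:00 = 2:25 AM on Jun 28.
Arrival in UTC: 12:40 AM − 8:00 = 4:40 PM on Jun 28.
Elapsed = 4:40 PM − 2:25 AM = 14 hours 15 minutes.

14 hours 15 minutes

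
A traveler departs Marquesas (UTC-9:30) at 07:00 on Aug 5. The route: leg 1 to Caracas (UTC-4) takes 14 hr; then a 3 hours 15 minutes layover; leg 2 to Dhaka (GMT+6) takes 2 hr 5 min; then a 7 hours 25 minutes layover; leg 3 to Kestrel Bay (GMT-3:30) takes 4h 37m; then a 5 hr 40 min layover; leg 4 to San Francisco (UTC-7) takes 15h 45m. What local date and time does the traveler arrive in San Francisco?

14:17 on Aug 7

Convert departure to UTC: 07:00 + 9:30 = 16:30 UTC on Aug 5.
Add 14 hours leg 1 → 06:30 UTC (Aug 6).
Add 3 hours 15 minutes layover in Caracas → 09:45 UTC.
Add 2 hours and 5 minutes leg 2 → 11:50 UTC.
Add 7 hours and 25 minutes layover in Dhaka → 19:15 UTC.
Add 4 hours and 37 minutes leg 3 → 23:52 UTC.
Add 5 hours 40 minutes layover in Kestrel Bay → 05:32 UTC (Aug 7).
Add 15 hours and 45 minutes leg 4 → 21:17 UTC.
San Francisco is UTC−7:00, so local arrival = 21:17 − 7:00 = 14:17 on Aug 7.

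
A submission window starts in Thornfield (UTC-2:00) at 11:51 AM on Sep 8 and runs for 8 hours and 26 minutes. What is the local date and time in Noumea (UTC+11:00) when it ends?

9:17 AM on September 9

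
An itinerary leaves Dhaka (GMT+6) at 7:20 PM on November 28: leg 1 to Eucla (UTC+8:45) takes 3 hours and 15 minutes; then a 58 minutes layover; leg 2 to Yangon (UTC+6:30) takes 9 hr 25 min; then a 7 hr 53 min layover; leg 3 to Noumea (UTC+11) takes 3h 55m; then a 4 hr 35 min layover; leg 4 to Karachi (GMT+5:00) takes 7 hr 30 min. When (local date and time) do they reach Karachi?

Convert departure to UTC: 7:20 PM − 6:00 = 1:20 PM UTC on Nov 28.
Add 3 hours and 15 minutes leg 1 → 4:35 PM UTC.
Add 58 minutes layover in Eucla → 5:33 PM UTC.
Add 9 hours 25 minutes leg 2 → 2:58 AM UTC (Nov 29).
Add 7 hours 53 minutes layover in Yangon → 10:51 AM UTC.
Add 3 hours and 55 minutes leg 3 → 2:46 PM UTC.
Add 4 hours 35 minutes layover in Noumea → 7:21 PM UTC.
Add 7 hours 30 minutes leg 4 → 2:51 AM UTC (Nov 30).
Karachi is UTC+5:00, so local arrival = 2:51 AM + 5:00 = 7:51 AM on Nov 30.

7:51 AM on November 30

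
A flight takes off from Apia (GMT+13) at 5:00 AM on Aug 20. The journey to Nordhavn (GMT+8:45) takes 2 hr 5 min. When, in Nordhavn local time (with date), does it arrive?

Convert departure to UTC: 5:00 AM − 13:00 = 4:00 PM UTC on Aug 19.
Add 2 hours 5 minutes travel time → 6:05 PM UTC.
Nordhavn is UTC+8:45, so local arrival = 6:05 PM + 8:45 = 2:50 AM on Aug 20.

2:50 AM on Aug 20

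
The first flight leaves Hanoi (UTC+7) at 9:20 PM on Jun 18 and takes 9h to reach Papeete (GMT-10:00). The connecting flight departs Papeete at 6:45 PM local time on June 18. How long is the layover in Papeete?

Convert departure to UTC: 9:20 PM − 7:00 = 2:20 PM UTC on Jun 18.
Add 9 hours flight time → 11:20 PM UTC.
Papeete is UTC−10:00, so local arrival = 11:20 PM − 10:00 = 1:20 PM on Jun 18.
Layover = 6:45 PM − 1:20 PM = 5 hours 25 minutes.

5 hours 25 minutes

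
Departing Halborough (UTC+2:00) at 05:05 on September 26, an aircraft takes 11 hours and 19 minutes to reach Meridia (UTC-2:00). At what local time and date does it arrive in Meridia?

Convert departure to UTC: 05:05 − 2:00 = 03:05 UTC on Sep 26.
Add 11 hours and 19 minutes travel time → 14:24 UTC.
Meridia is UTC−2:00, so local arrival = 14:24 − 2:00 = 12:24 on Sep 26.

12:24 on Sep 26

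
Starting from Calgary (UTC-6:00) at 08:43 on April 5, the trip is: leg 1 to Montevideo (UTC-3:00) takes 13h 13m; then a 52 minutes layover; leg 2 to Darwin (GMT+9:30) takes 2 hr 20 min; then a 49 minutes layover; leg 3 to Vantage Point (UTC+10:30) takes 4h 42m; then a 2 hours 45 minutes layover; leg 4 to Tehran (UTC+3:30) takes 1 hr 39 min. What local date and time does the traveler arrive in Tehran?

20:33 on April 6

Convert departure to UTC: 08:43 + 6:00 = 14:43 UTC on Apr 5.
Add 13 hours 13 minutes leg 1 → 03:56 UTC (Apr 6).
Add 52 minutes layover in Montevideo → 04:48 UTC.
Add 2 hours 20 minutes leg 2 → 07:08 UTC.
Add 49 minutes layover in Darwin → 07:57 UTC.
Add 4 hours 42 minutes leg 3 → 12:39 UTC.
Add 2 hours and 45 minutes layover in Vantage Point → 15:24 UTC.
Add 1 hour and 39 minutes leg 4 → 17:03 UTC.
Tehran is UTC+3:30, so local arrival = 17:03 + 3:30 = 20:33 on Apr 6.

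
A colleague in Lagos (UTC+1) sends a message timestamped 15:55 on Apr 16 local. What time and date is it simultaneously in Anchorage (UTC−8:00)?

Anchorage is 9:00 behind Lagos.
Shift by the zone difference: 15:55 − 9:00 = 06:55 on Apr 16 in Anchorage.

06:55 on April 16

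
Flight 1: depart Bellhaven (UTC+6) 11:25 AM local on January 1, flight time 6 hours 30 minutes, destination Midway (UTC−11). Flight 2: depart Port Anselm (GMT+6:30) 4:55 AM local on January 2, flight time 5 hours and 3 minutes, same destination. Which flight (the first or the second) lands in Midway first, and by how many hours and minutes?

Flight 1 in UTC: 11:25 AM − 6:00 = 5:25 AM on Jan 1.
+6 hours 30 minutes → arrive 11:55 AM UTC on Jan 1.
Flight 2 in UTC: 4:55 AM − 6:30 = 10:25 PM on Jan 1.
+5 hours and 3 minutes → arrive 3:28 AM UTC on Jan 2.
Flight 1 lands earlier by 15 hours 33 minutes.

the first, by 15 hours 33 minutes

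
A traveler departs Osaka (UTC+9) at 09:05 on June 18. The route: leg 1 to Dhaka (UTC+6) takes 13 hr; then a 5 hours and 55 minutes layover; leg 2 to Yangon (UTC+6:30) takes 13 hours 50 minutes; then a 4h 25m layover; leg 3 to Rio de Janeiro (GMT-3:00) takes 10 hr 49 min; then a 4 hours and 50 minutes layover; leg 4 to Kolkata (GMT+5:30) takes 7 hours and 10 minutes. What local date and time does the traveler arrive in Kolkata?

17:34 on Jun 20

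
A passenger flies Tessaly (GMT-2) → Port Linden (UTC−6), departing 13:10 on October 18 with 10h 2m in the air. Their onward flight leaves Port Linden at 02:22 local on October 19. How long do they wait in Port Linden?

Convert departure to UTC: 13:10 + 2:00 = 15:10 UTC on Oct 18.
Add 10 hours 2 minutes flight time → 01:12 UTC (Oct 19).
Port Linden is UTC−6:00, so local arrival = 01:12 − 6:00 = 19:12 on Oct 18.
Layover = 02:22 − 19:12 (+1 day) = 7 hours 10 minutes.

7 hours 10 minutes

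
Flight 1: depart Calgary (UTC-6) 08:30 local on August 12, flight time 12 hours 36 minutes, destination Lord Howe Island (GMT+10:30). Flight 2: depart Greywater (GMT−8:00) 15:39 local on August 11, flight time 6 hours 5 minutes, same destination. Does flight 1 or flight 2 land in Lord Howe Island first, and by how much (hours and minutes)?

the second, by 21 hours 22 minutes

Flight 1 in UTC: 08:30 + 6:00 = 14:30 on Aug 12.
+12 hours 36 minutes → arrive 03:06 UTC on Aug 13.
Flight 2 in UTC: 15:39 + 8:00 = 23:39 on Aug 11.
+6 hours and 5 minutes → arrive 05:44 UTC on Aug 12.
Flight 2 lands earlier by 21 hours 22 minutes.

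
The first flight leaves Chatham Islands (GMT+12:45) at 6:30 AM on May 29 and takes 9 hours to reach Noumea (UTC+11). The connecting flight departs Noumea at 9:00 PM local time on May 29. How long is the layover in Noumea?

Convert departure to UTC: 6:30 AM − 12:45 = 5:45 PM UTC on May 28.
Add 9 hours flight time → 2:45 AM UTC (May 29).
Noumea is UTC+11:00, so local arrival = 2:45 AM + 11:00 = 1:45 PM on May 29.
Layover = 9:00 PM − 1:45 PM = 7 hours 15 minutes.

7 hours 15 minutes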